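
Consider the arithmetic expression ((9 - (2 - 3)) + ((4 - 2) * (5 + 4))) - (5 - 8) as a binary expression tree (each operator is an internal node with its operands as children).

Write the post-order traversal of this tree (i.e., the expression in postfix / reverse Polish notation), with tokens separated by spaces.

9 2 3 - - 4 2 - 5 4 + * + 5 8 - -

Post-order on an expression tree gives postfix notation: for each operator, emit left operand, right operand, then the operator.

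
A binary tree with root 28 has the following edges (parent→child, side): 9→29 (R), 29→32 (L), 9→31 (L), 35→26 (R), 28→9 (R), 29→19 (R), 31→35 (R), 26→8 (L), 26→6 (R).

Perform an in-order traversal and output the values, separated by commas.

28, 31, 35, 8, 26, 6, 9, 32, 29, 19

In-order visits the left subtree, then the node, then the right subtree.
At 28: no left child.
Visit 28.
At 28: go right to 9.
  At 9: go left to 31.
    At 31: no left child.
    Visit 31.
    At 31: go right to 35.
      At 35: no left child.
      Visit 35.
      At 35: go right to 26.
        At 26: go left to 8.
          8 is a leaf — visit 8.
        Visit 26.
        At 26: go right to 6.
          6 is a leaf — visit 6.
  Visit 9.
  At 9: go right to 29.
    At 29: go left to 32.
      32 is a leaf — visit 32.
    Visit 29.
    At 29: go right to 19.
      19 is a leaf — visit 19.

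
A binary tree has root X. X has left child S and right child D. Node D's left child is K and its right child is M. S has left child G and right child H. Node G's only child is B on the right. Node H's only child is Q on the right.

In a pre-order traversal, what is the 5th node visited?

H

Pre-order visits the node, then its left subtree, then its right subtree.
Visit X.
At X: go left to S.
  Visit S.
  At S: go left to G.
    Visit G.
    At G: no left child.
    At G: go right to B.
      B is a leaf — visit B.
  At S: go right to H.
    Visit H.
    At H: no left child.
    At H: go right to Q.
      Q is a leaf — visit Q.
At X: go right to D.
  Visit D.
  At D: go left to K.
    K is a leaf — visit K.
  At D: go right to M.
    M is a leaf — visit M.
Full pre-order sequence: X, S, G, B, H, Q, D, K, M.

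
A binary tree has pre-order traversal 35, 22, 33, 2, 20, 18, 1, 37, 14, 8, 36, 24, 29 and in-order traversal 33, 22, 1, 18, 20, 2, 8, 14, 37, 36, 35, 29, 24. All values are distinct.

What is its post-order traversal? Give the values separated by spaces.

The first element of pre-order is the root; it splits in-order into left and right subtrees.
Root 35: left subtree has 10 nodes {33, 22, 1, 18, 20, 2, 8, 14, 37, 36}, right has 2 {29, 24}.
  Root 22: left subtree has 1 node {33}, right has 8 {1, 18, 20, 2, 8, 14, 37, 36}.
    Root 2: left subtree has 3 nodes {1, 18, 20}, right has 4 {8, 14, 37, 36}.
      Root 20: left subtree has 2 nodes {1, 18}, right has 0 { }.
        Root 18: left subtree has 1 node {1}, right has 0 { }.
      Root 37: left subtree has 2 nodes {8, 14}, right has 1 {36}.
        Root 14: left subtree has 1 node {8}, right has 0 { }.
  Root 24: left subtree has 1 node {29}, right has 0 { }.

33 1 18 20 8 14 36 37 2 22 29 24 35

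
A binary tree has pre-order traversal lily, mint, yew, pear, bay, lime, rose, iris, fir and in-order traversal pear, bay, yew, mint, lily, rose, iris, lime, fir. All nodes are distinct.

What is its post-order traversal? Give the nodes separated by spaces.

bay pear yew mint iris rose fir lime lily

The first element of pre-order is the root; it splits in-order into left and right subtrees.
Root lily: left subtree has 4 nodes {pear, bay, yew, mint}, right has 4 {rose, iris, lime, fir}.
  Root mint: left subtree has 3 nodes {pear, bay, yew}, right has 0 { }.
    Root yew: left subtree has 2 nodes {pear, bay}, right has 0 { }.
      Root pear: left subtree has 0 nodes { }, right has 1 {bay}.
  Root lime: left subtree has 2 nodes {rose, iris}, right has 1 {fir}.
    Root rose: left subtree has 0 nodes { }, right has 1 {iris}.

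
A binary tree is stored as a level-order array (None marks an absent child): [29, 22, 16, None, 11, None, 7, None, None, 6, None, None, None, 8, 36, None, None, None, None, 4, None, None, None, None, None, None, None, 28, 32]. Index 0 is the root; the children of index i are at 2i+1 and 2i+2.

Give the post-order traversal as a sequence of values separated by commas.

Post-order visits the left subtree, then the right subtree, then the node.
At 29: go left to 22.
  At 22: no left child.
  At 22: go right to 11.
    At 11: go left to 6.
      At 6: go left to 4.
        4 is a leaf — visit 4.
      At 6: no right child.
      Visit 6.
    At 11: no right child.
    Visit 11.
  Visit 22.
At 29: go right to 16.
  At 16: no left child.
  At 16: go right to 7.
    At 7: go left to 8.
      At 8: go left to 28.
        28 is a leaf — visit 28.
      At 8: go right to 32.
        32 is a leaf — visit 32.
      Visit 8.
    At 7: go right to 36.
      36 is a leaf — visit 36.
    Visit 7.
  Visit 16.
Visit 29.

4, 6, 11, 22, 28, 32, 8, 36, 7, 16, 29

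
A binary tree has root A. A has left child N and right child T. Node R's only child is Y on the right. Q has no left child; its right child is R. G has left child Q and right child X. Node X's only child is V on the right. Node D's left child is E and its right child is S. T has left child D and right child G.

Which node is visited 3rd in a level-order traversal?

Level-order visits nodes level by level from the root, left to right within each level.
Level 0: A
Level 1: N, T
Level 2: D, G
Level 3: E, S, Q, X
Level 4: R, V
Level 5: Y
Full level-order sequence: A, N, T, D, G, E, S, Q, X, R, V, Y.

T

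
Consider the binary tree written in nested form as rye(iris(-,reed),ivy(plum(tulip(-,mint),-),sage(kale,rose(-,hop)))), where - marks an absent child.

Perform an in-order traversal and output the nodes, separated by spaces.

In-order visits the left subtree, then the node, then the right subtree.
At rye: go left to iris.
  At iris: no left child.
  Visit iris.
  At iris: go right to reed.
    reed is a leaf — visit reed.
Visit rye.
At rye: go right to ivy.
  At ivy: go left to plum.
    At plum: go left to tulip.
      At tulip: no left child.
      Visit tulip.
      At tulip: go right to mint.
        mint is a leaf — visit mint.
    Visit plum.
    At plum: no right child.
  Visit ivy.
  At ivy: go right to sage.
    At sage: go left to kale.
      kale is a leaf — visit kale.
    Visit sage.
    At sage: go right to rose.
      At rose: no left child.
      Visit rose.
      At rose: go right to hop.
        hop is a leaf — visit hop.

iris reed rye tulip mint plum ivy kale sage rose hop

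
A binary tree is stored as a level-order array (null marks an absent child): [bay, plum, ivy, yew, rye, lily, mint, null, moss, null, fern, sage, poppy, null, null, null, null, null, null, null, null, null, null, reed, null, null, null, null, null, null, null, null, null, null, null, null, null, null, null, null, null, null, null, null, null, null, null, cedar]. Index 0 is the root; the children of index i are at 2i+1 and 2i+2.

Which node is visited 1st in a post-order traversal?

Post-order visits the left subtree, then the right subtree, then the node.
At bay: go left to plum.
  At plum: go left to yew.
    At yew: no left child.
    At yew: go right to moss.
      moss is a leaf — visit moss.
    Visit yew.
  At plum: go right to rye.
    At rye: no left child.
    At rye: go right to fern.
      fern is a leaf — visit fern.
    Visit rye.
  Visit plum.
At bay: go right to ivy.
  At ivy: go left to lily.
    At lily: go left to sage.
      At sage: go left to reed.
        At reed: go left to cedar.
          cedar is a leaf — visit cedar.
        At reed: no right child.
        Visit reed.
      At sage: no right child.
      Visit sage.
    At lily: go right to poppy.
      poppy is a leaf — visit poppy.
    Visit lily.
  At ivy: go right to mint.
    mint is a leaf — visit mint.
  Visit ivy.
Visit bay.
Full post-order sequence: moss, yew, fern, rye, plum, cedar, reed, sage, poppy, lily, mint, ivy, bay.

moss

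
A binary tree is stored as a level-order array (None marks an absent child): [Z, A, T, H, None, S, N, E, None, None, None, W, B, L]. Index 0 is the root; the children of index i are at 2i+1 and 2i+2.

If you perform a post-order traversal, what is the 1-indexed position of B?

5

Post-order visits the left subtree, then the right subtree, then the node.
At Z: go left to A.
  At A: go left to H.
    At H: go left to E.
      E is a leaf — visit E.
    At H: no right child.
    Visit H.
  At A: no right child.
  Visit A.
At Z: go right to T.
  At T: go left to S.
    At S: go left to W.
      W is a leaf — visit W.
    At S: go right to B.
      B is a leaf — visit B.
    Visit S.
  At T: go right to N.
    At N: go left to L.
      L is a leaf — visit L.
    At N: no right child.
    Visit N.
  Visit T.
Visit Z.
Full post-order sequence: E, H, A, W, B, S, L, N, T, Z.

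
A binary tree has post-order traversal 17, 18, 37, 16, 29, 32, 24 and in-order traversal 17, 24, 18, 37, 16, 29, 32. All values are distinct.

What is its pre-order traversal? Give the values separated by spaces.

The last element of post-order is the root; it splits in-order into left and right subtrees.
Root 24: left subtree has 1 node {17}, right has 5 {18, 37, 16, 29, 32}.
  Root 32: left subtree has 4 nodes {18, 37, 16, 29}, right has 0 { }.
    Root 29: left subtree has 3 nodes {18, 37, 16}, right has 0 { }.
      Root 16: left subtree has 2 nodes {18, 37}, right has 0 { }.
        Root 37: left subtree has 1 node {18}, right has 0 { }.

24 17 32 29 16 37 18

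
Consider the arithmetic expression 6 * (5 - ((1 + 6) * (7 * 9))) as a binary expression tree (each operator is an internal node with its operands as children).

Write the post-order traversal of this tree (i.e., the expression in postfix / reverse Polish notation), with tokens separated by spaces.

Post-order on an expression tree gives postfix notation: for each operator, emit left operand, right operand, then the operator.

6 5 1 6 + 7 9 * * - *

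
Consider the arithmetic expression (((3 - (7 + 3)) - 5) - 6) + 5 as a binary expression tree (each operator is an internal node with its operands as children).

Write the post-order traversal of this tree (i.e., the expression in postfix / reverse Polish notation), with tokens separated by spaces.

Post-order on an expression tree gives postfix notation: for each operator, emit left operand, right operand, then the operator.

3 7 3 + - 5 - 6 - 5 +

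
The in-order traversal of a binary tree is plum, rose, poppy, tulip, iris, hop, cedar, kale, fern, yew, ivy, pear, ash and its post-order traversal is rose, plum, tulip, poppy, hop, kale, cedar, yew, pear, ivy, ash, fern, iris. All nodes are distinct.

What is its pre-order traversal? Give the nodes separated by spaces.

iris poppy plum rose tulip fern cedar hop kale ash ivy yew pear

The last element of post-order is the root; it splits in-order into left and right subtrees.
Root iris: left subtree has 4 nodes {plum, rose, poppy, tulip}, right has 8 {hop, cedar, kale, fern, yew, ivy, pear, ash}.
  Root poppy: left subtree has 2 nodes {plum, rose}, right has 1 {tulip}.
    Root plum: left subtree has 0 nodes { }, right has 1 {rose}.
  Root fern: left subtree has 3 nodes {hop, cedar, kale}, right has 4 {yew, ivy, pear, ash}.
    Root cedar: left subtree has 1 node {hop}, right has 1 {kale}.
    Root ash: left subtree has 3 nodes {yew, ivy, pear}, right has 0 { }.
      Root ivy: left subtree has 1 node {yew}, right has 1 {pear}.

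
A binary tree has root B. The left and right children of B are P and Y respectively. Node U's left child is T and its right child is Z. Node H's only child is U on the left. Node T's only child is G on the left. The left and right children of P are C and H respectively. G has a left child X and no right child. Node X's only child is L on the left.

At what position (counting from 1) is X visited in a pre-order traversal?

Pre-order visits the node, then its left subtree, then its right subtree.
Visit B.
At B: go left to P.
  Visit P.
  At P: go left to C.
    C is a leaf — visit C.
  At P: go right to H.
    Visit H.
    At H: go left to U.
      Visit U.
      At U: go left to T.
        Visit T.
        At T: go left to G.
          Visit G.
          At G: go left to X.
            Visit X.
            At X: go left to L.
              L is a leaf — visit L.
            At X: no right child.
          At G: no right child.
        At T: no right child.
      At U: go right to Z.
        Z is a leaf — visit Z.
    At H: no right child.
At B: go right to Y.
  Y is a leaf — visit Y.
Full pre-order sequence: B, P, C, H, U, T, G, X, L, Z, Y.

8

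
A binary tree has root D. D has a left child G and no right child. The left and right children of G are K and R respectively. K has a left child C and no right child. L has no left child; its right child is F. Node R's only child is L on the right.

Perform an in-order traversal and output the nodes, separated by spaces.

In-order visits the left subtree, then the node, then the right subtree.
At D: go left to G.
  At G: go left to K.
    At K: go left to C.
      C is a leaf — visit C.
    Visit K.
    At K: no right child.
  Visit G.
  At G: go right to R.
    At R: no left child.
    Visit R.
    At R: go right to L.
      At L: no left child.
      Visit L.
      At L: go right to F.
        F is a leaf — visit F.
Visit D.
At D: no right child.

C K G R L F D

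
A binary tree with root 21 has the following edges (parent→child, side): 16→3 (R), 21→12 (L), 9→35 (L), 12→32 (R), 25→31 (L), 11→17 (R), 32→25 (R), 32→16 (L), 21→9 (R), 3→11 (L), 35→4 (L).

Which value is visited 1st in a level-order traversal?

21

Level-order visits nodes level by level from the root, left to right within each level.
Level 0: 21
Level 1: 12, 9
Level 2: 32, 35
Level 3: 16, 25, 4
Level 4: 3, 31
Level 5: 11
Level 6: 17
Full level-order sequence: 21, 12, 9, 32, 35, 16, 25, 4, 3, 31, 11, 17.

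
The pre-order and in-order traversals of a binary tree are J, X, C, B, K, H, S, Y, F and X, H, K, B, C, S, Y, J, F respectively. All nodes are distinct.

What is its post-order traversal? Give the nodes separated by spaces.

H K B Y S C X F J

The first element of pre-order is the root; it splits in-order into left and right subtrees.
Root J: left subtree has 7 nodes {X, H, K, B, C, S, Y}, right has 1 {F}.
  Root X: left subtree has 0 nodes { }, right has 6 {H, K, B, C, S, Y}.
    Root C: left subtree has 3 nodes {H, K, B}, right has 2 {S, Y}.
      Root B: left subtree has 2 nodes {H, K}, right has 0 { }.
        Root K: left subtree has 1 node {H}, right has 0 { }.
      Root S: left subtree has 0 nodes { }, right has 1 {Y}.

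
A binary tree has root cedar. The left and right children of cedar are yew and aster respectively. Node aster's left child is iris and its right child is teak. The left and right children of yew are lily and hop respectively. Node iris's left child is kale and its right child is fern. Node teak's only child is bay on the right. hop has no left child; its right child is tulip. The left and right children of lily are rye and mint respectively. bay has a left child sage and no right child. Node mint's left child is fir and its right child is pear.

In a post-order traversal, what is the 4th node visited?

Post-order visits the left subtree, then the right subtree, then the node.
At cedar: go left to yew.
  At yew: go left to lily.
    At lily: go left to rye.
      rye is a leaf — visit rye.
    At lily: go right to mint.
      At mint: go left to fir.
        fir is a leaf — visit fir.
      At mint: go right to pear.
        pear is a leaf — visit pear.
      Visit mint.
    Visit lily.
  At yew: go right to hop.
    At hop: no left child.
    At hop: go right to tulip.
      tulip is a leaf — visit tulip.
    Visit hop.
  Visit yew.
At cedar: go right to aster.
  At aster: go left to iris.
    At iris: go left to kale.
      kale is a leaf — visit kale.
    At iris: go right to fern.
      fern is a leaf — visit fern.
    Visit iris.
  At aster: go right to teak.
    At teak: no left child.
    At teak: go right to bay.
      At bay: go left to sage.
        sage is a leaf — visit sage.
      At bay: no right child.
      Visit bay.
    Visit teak.
  Visit aster.
Visit cedar.
Full post-order sequence: rye, fir, pear, mint, lily, tulip, hop, yew, kale, fern, iris, sage, bay, teak, aster, cedar.

mint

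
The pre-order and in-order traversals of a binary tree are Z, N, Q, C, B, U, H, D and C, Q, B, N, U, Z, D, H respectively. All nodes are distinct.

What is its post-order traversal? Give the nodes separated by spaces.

The first element of pre-order is the root; it splits in-order into left and right subtrees.
Root Z: left subtree has 5 nodes {C, Q, B, N, U}, right has 2 {D, H}.
  Root N: left subtree has 3 nodes {C, Q, B}, right has 1 {U}.
    Root Q: left subtree has 1 node {C}, right has 1 {B}.
  Root H: left subtree has 1 node {D}, right has 0 { }.

C B Q U N D H Z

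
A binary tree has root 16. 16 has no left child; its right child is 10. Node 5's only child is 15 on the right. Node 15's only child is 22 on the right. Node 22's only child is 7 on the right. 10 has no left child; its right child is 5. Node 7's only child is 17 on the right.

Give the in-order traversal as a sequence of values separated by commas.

In-order visits the left subtree, then the node, then the right subtree.
At 16: no left child.
Visit 16.
At 16: go right to 10.
  At 10: no left child.
  Visit 10.
  At 10: go right to 5.
    At 5: no left child.
    Visit 5.
    At 5: go right to 15.
      At 15: no left child.
      Visit 15.
      At 15: go right to 22.
        At 22: no left child.
        Visit 22.
        At 22: go right to 7.
          At 7: no left child.
          Visit 7.
          At 7: go right to 17.
            17 is a leaf — visit 17.

16, 10, 5, 15, 22, 7, 17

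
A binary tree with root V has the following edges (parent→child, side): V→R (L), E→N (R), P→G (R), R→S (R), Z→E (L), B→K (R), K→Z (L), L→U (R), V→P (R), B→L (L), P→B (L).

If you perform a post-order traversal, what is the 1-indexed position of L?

Post-order visits the left subtree, then the right subtree, then the node.
At V: go left to R.
  At R: no left child.
  At R: go right to S.
    S is a leaf — visit S.
  Visit R.
At V: go right to P.
  At P: go left to B.
    At B: go left to L.
      At L: no left child.
      At L: go right to U.
        U is a leaf — visit U.
      Visit L.
    At B: go right to K.
      At K: go left to Z.
        At Z: go left to E.
          At E: no left child.
          At E: go right to N.
            N is a leaf — visit N.
          Visit E.
        At Z: no right child.
        Visit Z.
      At K: no right child.
      Visit K.
    Visit B.
  At P: go right to G.
    G is a leaf — visit G.
  Visit P.
Visit V.
Full post-order sequence: S, R, U, L, N, E, Z, K, B, G, P, V.

4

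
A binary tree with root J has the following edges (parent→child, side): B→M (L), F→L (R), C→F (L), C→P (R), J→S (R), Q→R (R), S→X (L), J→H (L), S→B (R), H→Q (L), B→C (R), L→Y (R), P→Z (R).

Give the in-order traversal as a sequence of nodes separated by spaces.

In-order visits the left subtree, then the node, then the right subtree.
At J: go left to H.
  At H: go left to Q.
    At Q: no left child.
    Visit Q.
    At Q: go right to R.
      R is a leaf — visit R.
  Visit H.
  At H: no right child.
Visit J.
At J: go right to S.
  At S: go left to X.
    X is a leaf — visit X.
  Visit S.
  At S: go right to B.
    At B: go left to M.
      M is a leaf — visit M.
    Visit B.
    At B: go right to C.
      At C: go left to F.
        At F: no left child.
        Visit F.
        At F: go right to L.
          At L: no left child.
          Visit L.
          At L: go right to Y.
            Y is a leaf — visit Y.
      Visit C.
      At C: go right to P.
        At P: no left child.
        Visit P.
        At P: go right to Z.
          Z is a leaf — visit Z.

Q R H J X S M B F L Y C P Z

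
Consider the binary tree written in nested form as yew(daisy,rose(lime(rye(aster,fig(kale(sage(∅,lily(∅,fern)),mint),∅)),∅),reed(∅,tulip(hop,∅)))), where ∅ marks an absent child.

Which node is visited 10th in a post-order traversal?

lime

Post-order visits the left subtree, then the right subtree, then the node.
At yew: go left to daisy.
  daisy is a leaf — visit daisy.
At yew: go right to rose.
  At rose: go left to lime.
    At lime: go left to rye.
      At rye: go left to aster.
        aster is a leaf — visit aster.
      At rye: go right to fig.
        At fig: go left to kale.
          At kale: go left to sage.
            At sage: no left child.
            At sage: go right to lily.
              At lily: no left child.
              At lily: go right to fern.
                fern is a leaf — visit fern.
              Visit lily.
            Visit sage.
          At kale: go right to mint.
            mint is a leaf — visit mint.
          Visit kale.
        At fig: no right child.
        Visit fig.
      Visit rye.
    At lime: no right child.
    Visit lime.
  At rose: go right to reed.
    At reed: no left child.
    At reed: go right to tulip.
      At tulip: go left to hop.
        hop is a leaf — visit hop.
      At tulip: no right child.
      Visit tulip.
    Visit reed.
  Visit rose.
Visit yew.
Full post-order sequence: daisy, aster, fern, lily, sage, mint, kale, fig, rye, lime, hop, tulip, reed, rose, yew.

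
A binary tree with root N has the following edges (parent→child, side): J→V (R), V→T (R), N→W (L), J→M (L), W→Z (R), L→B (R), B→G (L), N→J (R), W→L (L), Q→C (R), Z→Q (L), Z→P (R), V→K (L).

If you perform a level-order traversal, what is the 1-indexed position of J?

3

Level-order visits nodes level by level from the root, left to right within each level.
Level 0: N
Level 1: W, J
Level 2: L, Z, M, V
Level 3: B, Q, P, K, T
Level 4: G, C
Full level-order sequence: N, W, J, L, Z, M, V, B, Q, P, K, T, G, C.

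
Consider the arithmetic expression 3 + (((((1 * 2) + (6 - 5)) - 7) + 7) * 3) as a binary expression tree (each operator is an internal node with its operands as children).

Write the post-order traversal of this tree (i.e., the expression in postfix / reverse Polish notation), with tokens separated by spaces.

Post-order on an expression tree gives postfix notation: for each operator, emit left operand, right operand, then the operator.

3 1 2 * 6 5 - + 7 - 7 + 3 * +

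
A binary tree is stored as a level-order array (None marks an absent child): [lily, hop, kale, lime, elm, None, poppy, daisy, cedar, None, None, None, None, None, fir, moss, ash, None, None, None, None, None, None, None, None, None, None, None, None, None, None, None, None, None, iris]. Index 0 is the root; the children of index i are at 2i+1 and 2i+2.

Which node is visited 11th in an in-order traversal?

poppy

In-order visits the left subtree, then the node, then the right subtree.
At lily: go left to hop.
  At hop: go left to lime.
    At lime: go left to daisy.
      At daisy: go left to moss.
        moss is a leaf — visit moss.
      Visit daisy.
      At daisy: go right to ash.
        At ash: no left child.
        Visit ash.
        At ash: go right to iris.
          iris is a leaf — visit iris.
    Visit lime.
    At lime: go right to cedar.
      cedar is a leaf — visit cedar.
  Visit hop.
  At hop: go right to elm.
    elm is a leaf — visit elm.
Visit lily.
At lily: go right to kale.
  At kale: no left child.
  Visit kale.
  At kale: go right to poppy.
    At poppy: no left child.
    Visit poppy.
    At poppy: go right to fir.
      fir is a leaf — visit fir.
Full in-order sequence: moss, daisy, ash, iris, lime, cedar, hop, elm, lily, kale, poppy, fir.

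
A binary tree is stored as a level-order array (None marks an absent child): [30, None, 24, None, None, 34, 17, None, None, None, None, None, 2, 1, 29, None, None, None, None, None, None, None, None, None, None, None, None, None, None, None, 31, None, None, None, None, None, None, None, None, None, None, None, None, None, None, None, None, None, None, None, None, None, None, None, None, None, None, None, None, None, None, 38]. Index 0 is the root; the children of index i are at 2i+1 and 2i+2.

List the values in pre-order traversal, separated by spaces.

30 24 34 2 17 1 29 31 38

Pre-order visits the node, then its left subtree, then its right subtree.
Visit 30.
At 30: no left child.
At 30: go right to 24.
  Visit 24.
  At 24: go left to 34.
    Visit 34.
    At 34: no left child.
    At 34: go right to 2.
      2 is a leaf — visit 2.
  At 24: go right to 17.
    Visit 17.
    At 17: go left to 1.
      1 is a leaf — visit 1.
    At 17: go right to 29.
      Visit 29.
      At 29: no left child.
      At 29: go right to 31.
        Visit 31.
        At 31: go left to 38.
          38 is a leaf — visit 38.
        At 31: no right child.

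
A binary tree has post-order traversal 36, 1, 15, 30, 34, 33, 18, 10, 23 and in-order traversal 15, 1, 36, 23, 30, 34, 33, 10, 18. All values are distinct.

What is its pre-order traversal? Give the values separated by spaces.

23 15 1 36 10 33 34 30 18

The last element of post-order is the root; it splits in-order into left and right subtrees.
Root 23: left subtree has 3 nodes {15, 1, 36}, right has 5 {30, 34, 33, 10, 18}.
  Root 15: left subtree has 0 nodes { }, right has 2 {1, 36}.
    Root 1: left subtree has 0 nodes { }, right has 1 {36}.
  Root 10: left subtree has 3 nodes {30, 34, 33}, right has 1 {18}.
    Root 33: left subtree has 2 nodes {30, 34}, right has 0 { }.
      Root 34: left subtree has 1 node {30}, right has 0 { }.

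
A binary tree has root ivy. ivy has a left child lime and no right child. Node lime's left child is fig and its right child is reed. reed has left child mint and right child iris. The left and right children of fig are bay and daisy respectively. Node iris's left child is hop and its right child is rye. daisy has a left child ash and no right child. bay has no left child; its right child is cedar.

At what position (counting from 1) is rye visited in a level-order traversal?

Level-order visits nodes level by level from the root, left to right within each level.
Level 0: ivy
Level 1: lime
Level 2: fig, reed
Level 3: bay, daisy, mint, iris
Level 4: cedar, ash, hop, rye
Full level-order sequence: ivy, lime, fig, reed, bay, daisy, mint, iris, cedar, ash, hop, rye.

12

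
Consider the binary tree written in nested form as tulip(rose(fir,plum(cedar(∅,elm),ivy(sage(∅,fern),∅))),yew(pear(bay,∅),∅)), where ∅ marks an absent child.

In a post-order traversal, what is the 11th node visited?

Post-order visits the left subtree, then the right subtree, then the node.
At tulip: go left to rose.
  At rose: go left to fir.
    fir is a leaf — visit fir.
  At rose: go right to plum.
    At plum: go left to cedar.
      At cedar: no left child.
      At cedar: go right to elm.
        elm is a leaf — visit elm.
      Visit cedar.
    At plum: go right to ivy.
      At ivy: go left to sage.
        At sage: no left child.
        At sage: go right to fern.
          fern is a leaf — visit fern.
        Visit sage.
      At ivy: no right child.
      Visit ivy.
    Visit plum.
  Visit rose.
At tulip: go right to yew.
  At yew: go left to pear.
    At pear: go left to bay.
      bay is a leaf — visit bay.
    At pear: no right child.
    Visit pear.
  At yew: no right child.
  Visit yew.
Visit tulip.
Full post-order sequence: fir, elm, cedar, fern, sage, ivy, plum, rose, bay, pear, yew, tulip.

yew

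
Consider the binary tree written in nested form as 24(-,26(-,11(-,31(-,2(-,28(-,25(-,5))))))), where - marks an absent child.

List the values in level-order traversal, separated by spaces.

Level-order visits nodes level by level from the root, left to right within each level.
Level 0: 24
Level 1: 26
Level 2: 11
Level 3: 31
Level 4: 2
Level 5: 28
Level 6: 25
Level 7: 5

24 26 11 31 2 28 25 5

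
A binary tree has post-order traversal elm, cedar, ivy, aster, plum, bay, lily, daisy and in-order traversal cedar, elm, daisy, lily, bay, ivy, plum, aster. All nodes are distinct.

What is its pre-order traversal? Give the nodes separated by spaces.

daisy cedar elm lily bay plum ivy aster

The last element of post-order is the root; it splits in-order into left and right subtrees.
Root daisy: left subtree has 2 nodes {cedar, elm}, right has 5 {lily, bay, ivy, plum, aster}.
  Root cedar: left subtree has 0 nodes { }, right has 1 {elm}.
  Root lily: left subtree has 0 nodes { }, right has 4 {bay, ivy, plum, aster}.
    Root bay: left subtree has 0 nodes { }, right has 3 {ivy, plum, aster}.
      Root plum: left subtree has 1 node {ivy}, right has 1 {aster}.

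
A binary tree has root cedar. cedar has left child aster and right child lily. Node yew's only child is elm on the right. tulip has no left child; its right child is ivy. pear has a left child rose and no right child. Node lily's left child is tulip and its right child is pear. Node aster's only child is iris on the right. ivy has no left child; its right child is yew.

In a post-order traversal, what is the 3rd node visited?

Post-order visits the left subtree, then the right subtree, then the node.
At cedar: go left to aster.
  At aster: no left child.
  At aster: go right to iris.
    iris is a leaf — visit iris.
  Visit aster.
At cedar: go right to lily.
  At lily: go left to tulip.
    At tulip: no left child.
    At tulip: go right to ivy.
      At ivy: no left child.
      At ivy: go right to yew.
        At yew: no left child.
        At yew: go right to elm.
          elm is a leaf — visit elm.
        Visit yew.
      Visit ivy.
    Visit tulip.
  At lily: go right to pear.
    At pear: go left to rose.
      rose is a leaf — visit rose.
    At pear: no right child.
    Visit pear.
  Visit lily.
Visit cedar.
Full post-order sequence: iris, aster, elm, yew, ivy, tulip, rose, pear, lily, cedar.

elm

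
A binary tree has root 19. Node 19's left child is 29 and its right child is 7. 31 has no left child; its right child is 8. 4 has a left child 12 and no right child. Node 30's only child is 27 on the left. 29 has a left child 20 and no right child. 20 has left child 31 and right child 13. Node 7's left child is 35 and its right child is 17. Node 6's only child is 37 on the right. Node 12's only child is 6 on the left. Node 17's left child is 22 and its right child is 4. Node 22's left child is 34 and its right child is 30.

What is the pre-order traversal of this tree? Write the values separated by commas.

19, 29, 20, 31, 8, 13, 7, 35, 17, 22, 34, 30, 27, 4, 12, 6, 37

Pre-order visits the node, then its left subtree, then its right subtree.
Visit 19.
At 19: go left to 29.
  Visit 29.
  At 29: go left to 20.
    Visit 20.
    At 20: go left to 31.
      Visit 31.
      At 31: no left child.
      At 31: go right to 8.
        8 is a leaf — visit 8.
    At 20: go right to 13.
      13 is a leaf — visit 13.
  At 29: no right child.
At 19: go right to 7.
  Visit 7.
  At 7: go left to 35.
    35 is a leaf — visit 35.
  At 7: go right to 17.
    Visit 17.
    At 17: go left to 22.
      Visit 22.
      At 22: go left to 34.
        34 is a leaf — visit 34.
      At 22: go right to 30.
        Visit 30.
        At 30: go left to 27.
          27 is a leaf — visit 27.
        At 30: no right child.
    At 17: go right to 4.
      Visit 4.
      At 4: go left to 12.
        Visit 12.
        At 12: go left to 6.
          Visit 6.
          At 6: no left child.
          At 6: go right to 37.
            37 is a leaf — visit 37.
        At 12: no right child.
      At 4: no right child.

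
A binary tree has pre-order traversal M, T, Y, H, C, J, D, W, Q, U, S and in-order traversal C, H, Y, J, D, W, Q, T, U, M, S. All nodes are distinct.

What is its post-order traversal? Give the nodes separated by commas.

C, H, Q, W, D, J, Y, U, T, S, M

The first element of pre-order is the root; it splits in-order into left and right subtrees.
Root M: left subtree has 9 nodes {C, H, Y, J, D, W, Q, T, U}, right has 1 {S}.
  Root T: left subtree has 7 nodes {C, H, Y, J, D, W, Q}, right has 1 {U}.
    Root Y: left subtree has 2 nodes {C, H}, right has 4 {J, D, W, Q}.
      Root H: left subtree has 1 node {C}, right has 0 { }.
      Root J: left subtree has 0 nodes { }, right has 3 {D, W, Q}.
        Root D: left subtree has 0 nodes { }, right has 2 {W, Q}.
          Root W: left subtree has 0 nodes { }, right has 1 {Q}.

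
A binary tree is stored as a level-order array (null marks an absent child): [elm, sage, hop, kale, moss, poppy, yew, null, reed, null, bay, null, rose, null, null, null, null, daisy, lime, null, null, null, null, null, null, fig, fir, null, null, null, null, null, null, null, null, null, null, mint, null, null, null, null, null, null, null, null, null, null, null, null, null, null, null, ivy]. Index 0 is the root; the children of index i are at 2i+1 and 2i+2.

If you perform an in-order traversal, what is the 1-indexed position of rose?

In-order visits the left subtree, then the node, then the right subtree.
At elm: go left to sage.
  At sage: go left to kale.
    At kale: no left child.
    Visit kale.
    At kale: go right to reed.
      At reed: go left to daisy.
        daisy is a leaf — visit daisy.
      Visit reed.
      At reed: go right to lime.
        At lime: go left to mint.
          mint is a leaf — visit mint.
        Visit lime.
        At lime: no right child.
  Visit sage.
  At sage: go right to moss.
    At moss: no left child.
    Visit moss.
    At moss: go right to bay.
      bay is a leaf — visit bay.
Visit elm.
At elm: go right to hop.
  At hop: go left to poppy.
    At poppy: no left child.
    Visit poppy.
    At poppy: go right to rose.
      At rose: go left to fig.
        fig is a leaf — visit fig.
      Visit rose.
      At rose: go right to fir.
        At fir: go left to ivy.
          ivy is a leaf — visit ivy.
        Visit fir.
        At fir: no right child.
  Visit hop.
  At hop: go right to yew.
    yew is a leaf — visit yew.
Full in-order sequence: kale, daisy, reed, mint, lime, sage, moss, bay, elm, poppy, fig, rose, ivy, fir, hop, yew.

12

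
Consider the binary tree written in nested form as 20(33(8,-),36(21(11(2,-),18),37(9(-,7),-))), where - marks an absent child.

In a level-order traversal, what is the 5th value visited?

21

Level-order visits nodes level by level from the root, left to right within each level.
Level 0: 20
Level 1: 33, 36
Level 2: 8, 21, 37
Level 3: 11, 18, 9
Level 4: 2, 7
Full level-order sequence: 20, 33, 36, 8, 21, 37, 11, 18, 9, 2, 7.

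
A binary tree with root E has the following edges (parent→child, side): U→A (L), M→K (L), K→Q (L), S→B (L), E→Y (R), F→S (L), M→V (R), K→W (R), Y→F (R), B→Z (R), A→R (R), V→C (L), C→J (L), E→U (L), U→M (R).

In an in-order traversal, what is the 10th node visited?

In-order visits the left subtree, then the node, then the right subtree.
At E: go left to U.
  At U: go left to A.
    At A: no left child.
    Visit A.
    At A: go right to R.
      R is a leaf — visit R.
  Visit U.
  At U: go right to M.
    At M: go left to K.
      At K: go left to Q.
        Q is a leaf — visit Q.
      Visit K.
      At K: go right to W.
        W is a leaf — visit W.
    Visit M.
    At M: go right to V.
      At V: go left to C.
        At C: go left to J.
          J is a leaf — visit J.
        Visit C.
        At C: no right child.
      Visit V.
      At V: no right child.
Visit E.
At E: go right to Y.
  At Y: no left child.
  Visit Y.
  At Y: go right to F.
    At F: go left to S.
      At S: go left to B.
        At B: no left child.
        Visit B.
        At B: go right to Z.
          Z is a leaf — visit Z.
      Visit S.
      At S: no right child.
    Visit F.
    At F: no right child.
Full in-order sequence: A, R, U, Q, K, W, M, J, C, V, E, Y, B, Z, S, F.

V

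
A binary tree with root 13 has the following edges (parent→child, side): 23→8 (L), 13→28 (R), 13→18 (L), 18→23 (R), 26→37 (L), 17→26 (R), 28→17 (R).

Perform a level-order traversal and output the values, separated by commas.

13, 18, 28, 23, 17, 8, 26, 37

Level-order visits nodes level by level from the root, left to right within each level.
Level 0: 13
Level 1: 18, 28
Level 2: 23, 17
Level 3: 8, 26
Level 4: 37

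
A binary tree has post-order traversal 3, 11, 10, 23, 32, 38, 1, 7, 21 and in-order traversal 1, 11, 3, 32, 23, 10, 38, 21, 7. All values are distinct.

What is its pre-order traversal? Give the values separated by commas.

21, 1, 38, 32, 11, 3, 23, 10, 7

The last element of post-order is the root; it splits in-order into left and right subtrees.
Root 21: left subtree has 7 nodes {1, 11, 3, 32, 23, 10, 38}, right has 1 {7}.
  Root 1: left subtree has 0 nodes { }, right has 6 {11, 3, 32, 23, 10, 38}.
    Root 38: left subtree has 5 nodes {11, 3, 32, 23, 10}, right has 0 { }.
      Root 32: left subtree has 2 nodes {11, 3}, right has 2 {23, 10}.
        Root 11: left subtree has 0 nodes { }, right has 1 {3}.
        Root 23: left subtree has 0 nodes { }, right has 1 {10}.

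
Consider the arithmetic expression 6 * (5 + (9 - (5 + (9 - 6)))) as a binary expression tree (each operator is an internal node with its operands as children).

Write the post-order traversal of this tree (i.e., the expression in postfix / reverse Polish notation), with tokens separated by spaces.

6 5 9 5 9 6 - + - + *

Post-order on an expression tree gives postfix notation: for each operator, emit left operand, right operand, then the operator.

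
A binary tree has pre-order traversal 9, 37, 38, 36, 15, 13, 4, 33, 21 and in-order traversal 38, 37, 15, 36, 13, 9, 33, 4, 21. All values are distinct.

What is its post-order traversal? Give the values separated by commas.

38, 15, 13, 36, 37, 33, 21, 4, 9

The first element of pre-order is the root; it splits in-order into left and right subtrees.
Root 9: left subtree has 5 nodes {38, 37, 15, 36, 13}, right has 3 {33, 4, 21}.
  Root 37: left subtree has 1 node {38}, right has 3 {15, 36, 13}.
    Root 36: left subtree has 1 node {15}, right has 1 {13}.
  Root 4: left subtree has 1 node {33}, right has 1 {21}.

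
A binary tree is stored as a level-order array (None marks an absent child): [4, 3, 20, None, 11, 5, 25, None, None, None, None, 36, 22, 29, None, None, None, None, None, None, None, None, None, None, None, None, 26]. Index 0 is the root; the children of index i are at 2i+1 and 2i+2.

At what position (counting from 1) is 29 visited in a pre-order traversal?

Pre-order visits the node, then its left subtree, then its right subtree.
Visit 4.
At 4: go left to 3.
  Visit 3.
  At 3: no left child.
  At 3: go right to 11.
    11 is a leaf — visit 11.
At 4: go right to 20.
  Visit 20.
  At 20: go left to 5.
    Visit 5.
    At 5: go left to 36.
      36 is a leaf — visit 36.
    At 5: go right to 22.
      Visit 22.
      At 22: no left child.
      At 22: go right to 26.
        26 is a leaf — visit 26.
  At 20: go right to 25.
    Visit 25.
    At 25: go left to 29.
      29 is a leaf — visit 29.
    At 25: no right child.
Full pre-order sequence: 4, 3, 11, 20, 5, 36, 22, 26, 25, 29.

10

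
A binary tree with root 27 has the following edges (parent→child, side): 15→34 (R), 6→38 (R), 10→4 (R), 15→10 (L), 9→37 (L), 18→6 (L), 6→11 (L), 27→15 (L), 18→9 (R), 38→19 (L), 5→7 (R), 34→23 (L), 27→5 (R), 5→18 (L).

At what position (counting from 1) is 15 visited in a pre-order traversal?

2

Pre-order visits the node, then its left subtree, then its right subtree.
Visit 27.
At 27: go left to 15.
  Visit 15.
  At 15: go left to 10.
    Visit 10.
    At 10: no left child.
    At 10: go right to 4.
      4 is a leaf — visit 4.
  At 15: go right to 34.
    Visit 34.
    At 34: go left to 23.
      23 is a leaf — visit 23.
    At 34: no right child.
At 27: go right to 5.
  Visit 5.
  At 5: go left to 18.
    Visit 18.
    At 18: go left to 6.
      Visit 6.
      At 6: go left to 11.
        11 is a leaf — visit 11.
      At 6: go right to 38.
        Visit 38.
        At 38: go left to 19.
          19 is a leaf — visit 19.
        At 38: no right child.
    At 18: go right to 9.
      Visit 9.
      At 9: go left to 37.
        37 is a leaf — visit 37.
      At 9: no right child.
  At 5: go right to 7.
    7 is a leaf — visit 7.
Full pre-order sequence: 27, 15, 10, 4, 34, 23, 5, 18, 6, 11, 38, 19, 9, 37, 7.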